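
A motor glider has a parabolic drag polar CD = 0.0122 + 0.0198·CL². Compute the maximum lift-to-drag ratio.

(L/D)max = 32.2

For CD = CD0 + K·CL², (L/D)max occurs at CL* = √(CD0/K) and equals 1/(2√(K·CD0)).
(L/D)max = 1/(2√(0.0198 × 0.0122)) = 1/(2 × 0.01554) = 32.2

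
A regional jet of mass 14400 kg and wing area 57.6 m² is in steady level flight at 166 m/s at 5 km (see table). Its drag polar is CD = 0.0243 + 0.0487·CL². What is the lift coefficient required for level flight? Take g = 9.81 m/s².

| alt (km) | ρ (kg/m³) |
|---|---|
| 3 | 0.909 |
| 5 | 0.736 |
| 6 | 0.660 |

CL = 0.242

At 5 km, from the table: ρ = 0.736 kg/m³.
Level flight ⇒ L = W = m·g = 14400 × 9.81 = 1.4126×10^5 N.
q = ½ρv² = ½ × 0.736 × 166² = 10140 Pa.
CL = W/(q·S) = 1.4126×10^5 / (10140 × 57.6) = 0.2418.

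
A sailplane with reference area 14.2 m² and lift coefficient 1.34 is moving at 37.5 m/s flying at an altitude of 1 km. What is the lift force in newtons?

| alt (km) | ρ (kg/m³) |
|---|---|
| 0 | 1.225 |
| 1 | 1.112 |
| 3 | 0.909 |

L = 14900 N

At 1 km, from the table: ρ = 1.112 kg/m³.
L = ½ρv²S·CL = ½ × 1.112 × 37.5² × 14.2 × 1.34 = 14900 N ≈ 14.9 kN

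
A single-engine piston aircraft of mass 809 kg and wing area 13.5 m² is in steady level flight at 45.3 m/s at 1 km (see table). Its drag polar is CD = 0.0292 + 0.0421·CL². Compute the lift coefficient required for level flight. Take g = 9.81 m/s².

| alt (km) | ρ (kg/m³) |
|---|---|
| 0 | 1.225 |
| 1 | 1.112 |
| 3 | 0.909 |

At 1 km, from the table: ρ = 1.112 kg/m³.
Weight W = mg = 809 × 9.81 = 7936.3 N; in level flight L = W.
Dynamic pressure q = 0.5 × 1.112 × 45.3² = 1141 Pa.
CL = 2W/(ρv²S) = 2×7936.3/(1.112×45.3²×13.5) = 0.5152.

CL = 0.515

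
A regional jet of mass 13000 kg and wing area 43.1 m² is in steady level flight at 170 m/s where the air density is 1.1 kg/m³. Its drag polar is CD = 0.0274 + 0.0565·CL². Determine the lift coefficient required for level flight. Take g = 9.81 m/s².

In steady level flight, lift balances weight: W = mg = 13000 × 9.81 = 1.2753×10^5 N.
q = ½ρv² = ½ × 1.1 × 170² = 15900 Pa.
Required CL = L/(qS) = 1.2753×10^5/(15900·43.1) = 0.1862.

CL = 0.186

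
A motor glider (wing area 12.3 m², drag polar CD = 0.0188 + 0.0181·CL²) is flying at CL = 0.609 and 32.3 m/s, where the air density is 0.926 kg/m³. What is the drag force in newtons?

D = 152 N

CD = 0.0188 + 0.0181 × 0.609² = 0.02551
D = ½ρv²S·CD = ½ × 0.926 × 32.3² × 12.3 × 0.02551 = 152 N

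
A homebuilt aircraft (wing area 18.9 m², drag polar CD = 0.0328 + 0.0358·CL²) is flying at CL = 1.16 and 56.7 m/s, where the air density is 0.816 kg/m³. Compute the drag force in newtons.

D = 2010 N

CD = 0.0328 + 0.0358 × 1.16² = 0.08097
D = ½ρv²S·CD = ½ × 0.816 × 56.7² × 18.9 × 0.08097 = 2010 N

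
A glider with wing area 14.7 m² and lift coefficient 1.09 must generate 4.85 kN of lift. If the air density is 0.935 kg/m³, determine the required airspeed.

L = ½ρv²S·CL ⇒ v = √(2L/(ρ·S·CL))
v = √(2 × 4850 / (0.935 × 14.7 × 1.09)) = √647.5 = 25.4 m/s

v = 25.4 m/s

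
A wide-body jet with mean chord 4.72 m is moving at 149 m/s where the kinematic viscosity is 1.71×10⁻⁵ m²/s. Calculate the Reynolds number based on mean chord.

Re = 4.11×10^7

Re = v·c/ν = 149 × 4.72 / (1.71×10⁻⁵) = 4.11×10^7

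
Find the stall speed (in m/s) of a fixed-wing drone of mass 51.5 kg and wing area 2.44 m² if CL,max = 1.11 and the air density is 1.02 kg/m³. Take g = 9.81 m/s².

V_stall = 19.1 m/s

Weight W = mg = 51.5 × 9.81 = 505.2 N.
From L = ½ρV²S·CL,max = W: V_stall = √(2W/(ρSCL,max)) = √(2·505.2/(1.02·2.44·1.11))
V_stall = √365.8 = 19.1 m/s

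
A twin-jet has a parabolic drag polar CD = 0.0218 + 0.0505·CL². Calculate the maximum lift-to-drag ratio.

For CD = CD0 + K·CL², (L/D)max occurs at CL* = √(CD0/K) and equals 1/(2√(K·CD0)).
(L/D)max = 1/(2√(0.0505 × 0.0218)) = 1/(2 × 0.03318) = 15.1

(L/D)max = 15.1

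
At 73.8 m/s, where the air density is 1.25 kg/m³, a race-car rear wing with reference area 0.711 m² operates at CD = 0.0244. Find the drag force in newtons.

D = 59.1 N

Dynamic pressure q = ½ρv² = ½ × 1.25 × 73.8² = 3404 Pa.
D = q·S·CD = 3404 × 0.711 × 0.0244 = 59.1 N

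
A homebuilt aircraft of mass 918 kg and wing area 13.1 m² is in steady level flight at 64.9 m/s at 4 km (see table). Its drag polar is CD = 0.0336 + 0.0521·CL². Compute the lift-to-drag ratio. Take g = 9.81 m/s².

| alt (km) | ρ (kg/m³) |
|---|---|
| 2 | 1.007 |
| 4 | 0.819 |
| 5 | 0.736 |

At 4 km, from the table: ρ = 0.819 kg/m³.
Weight W = mg = 918 × 9.81 = 9005.6 N; in level flight L = W.
q = ½ρv² = ½ × 0.819 × 64.9² = 1725 Pa.
CL = 2W/(ρv²S) = 2×9005.6/(0.819×64.9²×13.1) = 0.3986.
CD = 0.0336 + 0.0521 × 0.3986² = 0.04188.
L/D = CL/CD = 0.3986 / 0.04188 = 9.52

L/D = 9.52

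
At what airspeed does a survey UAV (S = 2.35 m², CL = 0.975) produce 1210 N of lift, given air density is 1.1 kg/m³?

L = ½ρv²S·CL ⇒ v = √(2L/(ρ·S·CL))
v = √(2 × 1210 / (1.1 × 2.35 × 0.975)) = √960.2 = 31 m/s

v = 31 m/s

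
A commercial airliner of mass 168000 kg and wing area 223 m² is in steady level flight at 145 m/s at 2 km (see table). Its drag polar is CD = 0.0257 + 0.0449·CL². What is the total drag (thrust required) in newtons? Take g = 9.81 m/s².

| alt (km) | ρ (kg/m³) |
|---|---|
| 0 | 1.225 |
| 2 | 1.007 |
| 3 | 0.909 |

At 2 km, from the table: ρ = 1.007 kg/m³.
In steady level flight, lift balances weight: W = mg = 168000 × 9.81 = 1.6481×10^6 N.
Dynamic pressure q = 0.5 × 1.007 × 145² = 10590 Pa.
CL = W/(q·S) = 1.6481×10^6 / (10590 × 223) = 0.6981.
CD = 0.0257 + 0.0449 × 0.6981² = 0.04758.
D = q·S·CD = 10590 × 223 × 0.04758 = 1.123×10^5 N

D = 1.12×10^5 N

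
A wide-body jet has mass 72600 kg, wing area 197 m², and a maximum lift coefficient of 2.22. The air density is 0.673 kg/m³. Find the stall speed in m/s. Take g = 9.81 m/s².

Weight W = mg = 72600 × 9.81 = 7.122×10^5 N.
V_stall = √(2W/(ρ·S·CL,max)) = √(2 × 7.122×10^5 / (0.673 × 197 × 2.22))
V_stall = √4840 = 69.6 m/s

V_stall = 69.6 m/s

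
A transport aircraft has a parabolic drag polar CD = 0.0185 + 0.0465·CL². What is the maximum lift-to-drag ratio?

For CD = CD0 + K·CL², (L/D)max occurs at CL* = √(CD0/K) and equals 1/(2√(K·CD0)).
(L/D)max = 1/(2√(0.0465 × 0.0185)) = 1/(2 × 0.02933) = 17

(L/D)max = 17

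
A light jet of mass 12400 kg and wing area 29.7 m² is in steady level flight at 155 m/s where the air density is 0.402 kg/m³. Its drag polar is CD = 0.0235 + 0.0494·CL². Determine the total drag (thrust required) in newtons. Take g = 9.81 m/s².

In steady level flight, lift balances weight: W = mg = 12400 × 9.81 = 1.2164×10^5 N.
q = ½ρv² = ½ × 0.402 × 155² = 4829 Pa.
CL = 2W/(ρv²S) = 2×1.2164×10^5/(0.402×155²×29.7) = 0.8482.
CD = 0.0235 + 0.0494 × 0.8482² = 0.05904.
D = q·S·CD = 4829 × 29.7 × 0.05904 = 8467 N

D = 8470 N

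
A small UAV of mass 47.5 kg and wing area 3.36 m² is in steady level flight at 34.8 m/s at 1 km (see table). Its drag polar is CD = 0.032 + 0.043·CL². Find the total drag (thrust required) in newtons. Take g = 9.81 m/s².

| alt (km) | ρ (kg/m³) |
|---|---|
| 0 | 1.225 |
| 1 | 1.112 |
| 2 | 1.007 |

At 1 km, from the table: ρ = 1.112 kg/m³.
Weight W = mg = 47.5 × 9.81 = 465.98 N; in level flight L = W.
q = ½ρv² = ½ × 1.112 × 34.8² = 673.3 Pa.
CL = W/(q·S) = 465.98 / (673.3 × 3.36) = 0.206.
CD = 0.032 + 0.043 × 0.206² = 0.03382.
D = q·S·CD = 673.3 × 3.36 × 0.03382 = 76.52 N

D = 76.5 N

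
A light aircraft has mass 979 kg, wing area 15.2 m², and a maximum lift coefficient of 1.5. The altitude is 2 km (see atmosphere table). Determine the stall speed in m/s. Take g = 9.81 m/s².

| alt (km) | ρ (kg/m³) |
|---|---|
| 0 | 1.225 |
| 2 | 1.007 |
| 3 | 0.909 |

At 2 km, from the table: ρ = 1.007 kg/m³.
Weight W = mg = 979 × 9.81 = 9604 N.
From L = ½ρV²S·CL,max = W: V_stall = √(2W/(ρSCL,max)) = √(2·9604/(1.007·15.2·1.5))
V_stall = √836.6 = 28.9 m/s

V_stall = 28.9 m/s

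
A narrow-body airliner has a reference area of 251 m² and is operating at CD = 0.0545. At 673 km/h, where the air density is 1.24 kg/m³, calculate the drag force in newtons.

Convert speed: v = 673 km/h ÷ 3.6 = 186.9 m/s.
Dynamic pressure q = ½ρv² = ½ × 1.24 × 186.9² = 21670 Pa.
D = q·S·CD = 21670 × 251 × 0.0545 = 2.96×10^5 N ≈ 296 kN

D = 2.96×10^5 N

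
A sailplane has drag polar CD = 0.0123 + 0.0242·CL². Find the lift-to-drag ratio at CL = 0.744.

CD = 0.0123 + 0.0242 × 0.744² = 0.0257
L/D = CL/CD = 0.744 / 0.0257 = 29

L/D = 29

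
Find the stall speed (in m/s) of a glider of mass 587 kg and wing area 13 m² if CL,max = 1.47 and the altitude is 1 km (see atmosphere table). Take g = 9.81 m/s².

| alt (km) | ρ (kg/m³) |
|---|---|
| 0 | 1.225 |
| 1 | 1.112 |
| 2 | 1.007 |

V_stall = 23.3 m/s

At 1 km, from the table: ρ = 1.112 kg/m³.
At stall, lift equals weight: L = W = m·g = 587 × 9.81 = 5758 N.
From L = ½ρV²S·CL,max = W: V_stall = √(2W/(ρSCL,max)) = √(2·5758/(1.112·13·1.47))
V_stall = √542 = 23.3 m/s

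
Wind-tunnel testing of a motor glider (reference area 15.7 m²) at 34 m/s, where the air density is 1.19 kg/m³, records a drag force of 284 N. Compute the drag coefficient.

From D = ½ρv²S·CD, rearranging gives CD = 2D/(ρv²S).
CD = 2 × 284 / (1.19 × 34² × 15.7) = 0.0263

CD = 0.0263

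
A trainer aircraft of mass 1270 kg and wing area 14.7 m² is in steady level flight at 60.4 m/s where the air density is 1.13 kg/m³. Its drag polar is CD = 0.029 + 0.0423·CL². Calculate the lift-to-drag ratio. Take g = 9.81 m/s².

Level flight ⇒ L = W = m·g = 1270 × 9.81 = 12459 N.
Dynamic pressure q = 0.5 × 1.13 × 60.4² = 2061 Pa.
Required CL = L/(qS) = 12459/(2061·14.7) = 0.4112.
CD = 0.029 + 0.0423 × 0.4112² = 0.03615.
L/D = CL/CD = 0.4112 / 0.03615 = 11.4

L/D = 11.4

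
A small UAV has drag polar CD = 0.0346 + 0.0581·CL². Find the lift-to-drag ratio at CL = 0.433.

L/D = 9.52

CD = 0.0346 + 0.0581 × 0.433² = 0.04549
L/D = CL/CD = 0.433 / 0.04549 = 9.52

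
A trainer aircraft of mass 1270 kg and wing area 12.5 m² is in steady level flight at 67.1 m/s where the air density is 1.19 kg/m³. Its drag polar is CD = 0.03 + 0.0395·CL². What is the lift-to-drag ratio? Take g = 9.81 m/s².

L/D = 10.5

Weight W = mg = 1270 × 9.81 = 12459 N; in level flight L = W.
Dynamic pressure q = 0.5 × 1.19 × 67.1² = 2679 Pa.
Required CL = L/(qS) = 12459/(2679·12.5) = 0.372.
CD = 0.03 + 0.0395 × 0.372² = 0.03547.
L/D = CL/CD = 0.372 / 0.03547 = 10.5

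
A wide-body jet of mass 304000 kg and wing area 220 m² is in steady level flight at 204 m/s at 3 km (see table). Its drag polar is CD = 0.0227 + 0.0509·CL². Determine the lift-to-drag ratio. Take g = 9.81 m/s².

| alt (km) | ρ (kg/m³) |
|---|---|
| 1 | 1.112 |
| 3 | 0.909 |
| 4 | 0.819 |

At 3 km, from the table: ρ = 0.909 kg/m³.
Level flight ⇒ L = W = m·g = 304000 × 9.81 = 2.9822×10^6 N.
Dynamic pressure q = 0.5 × 0.909 × 204² = 18910 Pa.
CL = 2W/(ρv²S) = 2×2.9822×10^6/(0.909×204²×220) = 0.7167.
CD = 0.0227 + 0.0509 × 0.7167² = 0.04884.
L/D = CL/CD = 0.7167 / 0.04884 = 14.7

L/D = 14.7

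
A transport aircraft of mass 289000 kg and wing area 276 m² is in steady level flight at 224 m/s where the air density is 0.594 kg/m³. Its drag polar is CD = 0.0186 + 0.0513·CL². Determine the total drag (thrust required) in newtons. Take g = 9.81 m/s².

Level flight ⇒ L = W = m·g = 289000 × 9.81 = 2.8351×10^6 N.
Dynamic pressure q = 0.5 × 0.594 × 224² = 14900 Pa.
CL = 2W/(ρv²S) = 2×2.8351×10^6/(0.594×224²×276) = 0.6893.
CD = 0.0186 + 0.0513 × 0.6893² = 0.04297.
D = q·S·CD = 14900 × 276 × 0.04297 = 1.768×10^5 N

D = 1.77×10^5 N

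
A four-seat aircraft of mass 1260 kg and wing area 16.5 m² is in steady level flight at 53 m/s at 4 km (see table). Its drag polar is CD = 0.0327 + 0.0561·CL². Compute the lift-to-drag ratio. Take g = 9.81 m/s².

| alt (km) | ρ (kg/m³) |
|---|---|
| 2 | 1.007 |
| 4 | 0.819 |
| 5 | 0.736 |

L/D = 11.5

At 4 km, from the table: ρ = 0.819 kg/m³.
Weight W = mg = 1260 × 9.81 = 12361 N; in level flight L = W.
q = ½ρv² = ½ × 0.819 × 53² = 1150 Pa.
CL = 2W/(ρv²S) = 2×12361/(0.819×53²×16.5) = 0.6513.
CD = 0.0327 + 0.0561 × 0.6513² = 0.05649.
L/D = CL/CD = 0.6513 / 0.05649 = 11.5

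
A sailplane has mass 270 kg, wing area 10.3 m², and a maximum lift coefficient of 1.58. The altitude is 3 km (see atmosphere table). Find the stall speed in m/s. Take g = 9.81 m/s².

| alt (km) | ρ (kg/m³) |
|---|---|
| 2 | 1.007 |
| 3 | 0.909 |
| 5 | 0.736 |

At 3 km, from the table: ρ = 0.909 kg/m³.
At stall, lift equals weight: L = W = m·g = 270 × 9.81 = 2649 N.
V_stall = √(2W/(ρ·S·CL,max)) = √(2 × 2649 / (0.909 × 10.3 × 1.58))
V_stall = √358.1 = 18.9 m/s

V_stall = 18.9 m/s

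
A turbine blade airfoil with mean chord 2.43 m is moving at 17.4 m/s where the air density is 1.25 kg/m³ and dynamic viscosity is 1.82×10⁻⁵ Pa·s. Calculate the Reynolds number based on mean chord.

Re = ρ·v·c/μ = 1.25 × 17.4 × 2.43 / (1.82×10⁻⁵) = 2.9×10^6

Re = 2.9×10^6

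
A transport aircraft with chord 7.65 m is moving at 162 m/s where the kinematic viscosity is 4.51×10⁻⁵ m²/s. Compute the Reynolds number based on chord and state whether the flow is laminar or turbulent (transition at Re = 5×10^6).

Re = 2.75×10^7 (turbulent)

Re = v·c/ν = 162 × 7.65 / (4.51×10⁻⁵) = 2.75×10^7
Since 2.75×10^7 > 5×10^6, the flow is turbulent.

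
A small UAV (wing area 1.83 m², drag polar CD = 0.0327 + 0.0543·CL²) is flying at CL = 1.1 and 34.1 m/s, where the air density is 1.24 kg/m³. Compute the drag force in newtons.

D = 130 N

CD = 0.0327 + 0.0543 × 1.1² = 0.0984
D = ½ρv²S·CD = ½ × 1.24 × 34.1² × 1.83 × 0.0984 = 130 N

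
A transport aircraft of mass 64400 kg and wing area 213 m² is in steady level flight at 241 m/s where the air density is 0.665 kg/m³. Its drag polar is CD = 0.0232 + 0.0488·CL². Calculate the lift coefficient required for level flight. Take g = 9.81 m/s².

In steady level flight, lift balances weight: W = mg = 64400 × 9.81 = 6.3176×10^5 N.
Dynamic pressure q = 0.5 × 0.665 × 241² = 19310 Pa.
CL = W/(q·S) = 6.3176×10^5 / (19310 × 213) = 0.1536.

CL = 0.154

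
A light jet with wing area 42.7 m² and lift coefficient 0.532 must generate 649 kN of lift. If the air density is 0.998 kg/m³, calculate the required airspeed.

v = 239 m/s

L = ½ρv²S·CL ⇒ v = √(2L/(ρ·S·CL))
v = √(2 × 6.49×10^5 / (0.998 × 42.7 × 0.532)) = √57250 = 239 m/s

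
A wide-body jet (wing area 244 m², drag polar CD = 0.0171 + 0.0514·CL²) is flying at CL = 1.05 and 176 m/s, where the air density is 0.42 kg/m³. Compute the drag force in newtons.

D = 1.17×10^5 N

CD = 0.0171 + 0.0514 × 1.05² = 0.07377
D = ½ρv²S·CD = ½ × 0.42 × 176² × 244 × 0.07377 = 1.17×10^5 N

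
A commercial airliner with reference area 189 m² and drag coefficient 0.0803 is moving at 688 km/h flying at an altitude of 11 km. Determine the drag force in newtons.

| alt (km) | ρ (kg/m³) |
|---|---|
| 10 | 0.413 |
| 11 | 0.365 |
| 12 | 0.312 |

D = 1.01×10^5 N

At 11 km, from the table: ρ = 0.365 kg/m³.
Convert speed: v = 688 km/h ÷ 3.6 = 191.1 m/s.
D = ½ρv²S·CD = ½ × 0.365 × 191.1² × 189 × 0.0803 = 1.01×10^5 N ≈ 101 kN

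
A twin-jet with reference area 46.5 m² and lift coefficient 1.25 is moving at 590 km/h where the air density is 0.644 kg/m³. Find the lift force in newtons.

L = 5.03×10^5 N

Convert speed: v = 590 km/h ÷ 3.6 = 163.9 m/s.
Dynamic pressure q = ½ρv² = ½ × 0.644 × 163.9² = 8649 Pa.
L = q·S·CL = 8649 × 46.5 × 1.25 = 5.03×10^5 N ≈ 503 kN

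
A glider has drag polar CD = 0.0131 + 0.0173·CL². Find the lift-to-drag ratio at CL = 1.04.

CD = 0.0131 + 0.0173 × 1.04² = 0.03181
L/D = CL/CD = 1.04 / 0.03181 = 32.7

L/D = 32.7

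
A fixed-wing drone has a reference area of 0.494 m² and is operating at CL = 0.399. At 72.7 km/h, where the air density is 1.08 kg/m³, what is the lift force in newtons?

L = 43.4 N

Convert speed: v = 72.7 km/h ÷ 3.6 = 20.19 m/s.
Dynamic pressure q = ½ρv² = ½ × 1.08 × 20.19² = 220.2 Pa.
L = q·S·CL = 220.2 × 0.494 × 0.399 = 43.4 N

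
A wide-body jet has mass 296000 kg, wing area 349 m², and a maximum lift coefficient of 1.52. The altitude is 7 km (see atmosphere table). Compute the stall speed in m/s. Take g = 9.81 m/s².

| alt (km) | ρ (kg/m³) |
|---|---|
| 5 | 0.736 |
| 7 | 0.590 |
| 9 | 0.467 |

V_stall = 136 m/s

At 7 km, from the table: ρ = 0.590 kg/m³.
At stall, lift equals weight: L = W = m·g = 296000 × 9.81 = 2.904×10^6 N.
From L = ½ρV²S·CL,max = W: V_stall = √(2W/(ρSCL,max)) = √(2·2.904×10^6/(0.59·349·1.52))
V_stall = √18560 = 136 m/s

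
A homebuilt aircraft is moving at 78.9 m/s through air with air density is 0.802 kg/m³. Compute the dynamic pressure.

q = ½ρv² = ½ × 0.802 × 78.9² = 2500 Pa

q = 2500 Pa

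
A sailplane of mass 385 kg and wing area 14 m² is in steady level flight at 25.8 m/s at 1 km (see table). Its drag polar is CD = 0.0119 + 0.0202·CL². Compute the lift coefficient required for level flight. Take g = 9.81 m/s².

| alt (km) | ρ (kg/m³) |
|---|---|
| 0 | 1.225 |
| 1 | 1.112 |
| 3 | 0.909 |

CL = 0.729

At 1 km, from the table: ρ = 1.112 kg/m³.
In steady level flight, lift balances weight: W = mg = 385 × 9.81 = 3776.9 N.
Dynamic pressure q = 0.5 × 1.112 × 25.8² = 370.1 Pa.
CL = W/(q·S) = 3776.9 / (370.1 × 14) = 0.7289.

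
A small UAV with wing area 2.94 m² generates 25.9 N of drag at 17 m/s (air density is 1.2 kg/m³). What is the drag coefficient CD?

From D = ½ρv²S·CD, rearranging gives CD = 2D/(ρv²S).
CD = 2 × 25.9 / (1.2 × 17² × 2.94) = 0.0508

CD = 0.0508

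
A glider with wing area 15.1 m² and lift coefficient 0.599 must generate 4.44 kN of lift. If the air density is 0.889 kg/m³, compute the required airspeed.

v = 33.2 m/s

L = ½ρv²S·CL ⇒ v = √(2L/(ρ·S·CL))
v = √(2 × 4440 / (0.889 × 15.1 × 0.599)) = √1104 = 33.2 m/s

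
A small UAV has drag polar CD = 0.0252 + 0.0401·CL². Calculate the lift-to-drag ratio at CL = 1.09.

CD = 0.0252 + 0.0401 × 1.09² = 0.07284
L/D = CL/CD = 1.09 / 0.07284 = 15

L/D = 15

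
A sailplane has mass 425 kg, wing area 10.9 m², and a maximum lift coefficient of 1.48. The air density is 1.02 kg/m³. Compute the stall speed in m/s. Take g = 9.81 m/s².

V_stall = 22.5 m/s

At stall, lift equals weight: L = W = m·g = 425 × 9.81 = 4169 N.
V_stall = √(2W/(ρ·S·CL,max)) = √(2 × 4169 / (1.02 × 10.9 × 1.48))
V_stall = √506.8 = 22.5 m/s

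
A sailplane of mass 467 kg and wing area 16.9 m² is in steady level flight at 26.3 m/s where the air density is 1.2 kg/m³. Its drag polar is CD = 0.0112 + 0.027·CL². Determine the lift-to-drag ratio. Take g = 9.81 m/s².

L/D = 28.7

In steady level flight, lift balances weight: W = mg = 467 × 9.81 = 4581.3 N.
Dynamic pressure q = 0.5 × 1.2 × 26.3² = 415 Pa.
CL = W/(q·S) = 4581.3 / (415 × 16.9) = 0.6532.
CD = 0.0112 + 0.027 × 0.6532² = 0.02272.
L/D = CL/CD = 0.6532 / 0.02272 = 28.7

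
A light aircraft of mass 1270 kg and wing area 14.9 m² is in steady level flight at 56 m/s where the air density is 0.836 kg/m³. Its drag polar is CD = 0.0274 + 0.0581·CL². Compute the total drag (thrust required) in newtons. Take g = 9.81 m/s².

D = 997 N

Weight W = mg = 1270 × 9.81 = 12459 N; in level flight L = W.
Dynamic pressure q = 0.5 × 0.836 × 56² = 1311 Pa.
Required CL = L/(qS) = 12459/(1311·14.9) = 0.6379.
CD = 0.0274 + 0.0581 × 0.6379² = 0.05104.
D = q·S·CD = 1311 × 14.9 × 0.05104 = 996.9 N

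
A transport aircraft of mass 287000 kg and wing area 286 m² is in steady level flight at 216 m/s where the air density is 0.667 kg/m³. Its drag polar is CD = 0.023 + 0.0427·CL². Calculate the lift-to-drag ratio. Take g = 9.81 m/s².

L/D = 15.8

In steady level flight, lift balances weight: W = mg = 287000 × 9.81 = 2.8155×10^6 N.
q = ½ρv² = ½ × 0.667 × 216² = 15560 Pa.
CL = 2W/(ρv²S) = 2×2.8155×10^6/(0.667×216²×286) = 0.6327.
CD = 0.023 + 0.0427 × 0.6327² = 0.04009.
L/D = CL/CD = 0.6327 / 0.04009 = 15.8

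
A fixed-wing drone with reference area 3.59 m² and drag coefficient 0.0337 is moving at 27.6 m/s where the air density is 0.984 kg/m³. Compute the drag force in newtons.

D = ½ρv²S·CD = ½ × 0.984 × 27.6² × 3.59 × 0.0337 = 45.3 N

D = 45.3 N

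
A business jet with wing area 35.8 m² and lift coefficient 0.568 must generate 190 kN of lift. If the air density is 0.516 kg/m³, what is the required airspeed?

v = 190 m/s

L = ½ρv²S·CL ⇒ v = √(2L/(ρ·S·CL))
v = √(2 × 1.9×10^5 / (0.516 × 35.8 × 0.568)) = √36220 = 190 m/s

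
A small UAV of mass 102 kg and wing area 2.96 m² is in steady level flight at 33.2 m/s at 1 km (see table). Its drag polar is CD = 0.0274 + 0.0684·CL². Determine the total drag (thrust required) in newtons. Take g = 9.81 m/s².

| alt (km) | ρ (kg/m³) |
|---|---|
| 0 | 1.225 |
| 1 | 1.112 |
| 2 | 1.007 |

D = 87.5 N

At 1 km, from the table: ρ = 1.112 kg/m³.
Level flight ⇒ L = W = m·g = 102 × 9.81 = 1000.6 N.
Dynamic pressure q = 0.5 × 1.112 × 33.2² = 612.8 Pa.
CL = W/(q·S) = 1000.6 / (612.8 × 2.96) = 0.5516.
CD = 0.0274 + 0.0684 × 0.5516² = 0.04821.
D = q·S·CD = 612.8 × 2.96 × 0.04821 = 87.46 N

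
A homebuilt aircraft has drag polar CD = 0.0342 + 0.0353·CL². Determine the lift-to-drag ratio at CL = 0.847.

CD = 0.0342 + 0.0353 × 0.847² = 0.05952
L/D = CL/CD = 0.847 / 0.05952 = 14.2

L/D = 14.2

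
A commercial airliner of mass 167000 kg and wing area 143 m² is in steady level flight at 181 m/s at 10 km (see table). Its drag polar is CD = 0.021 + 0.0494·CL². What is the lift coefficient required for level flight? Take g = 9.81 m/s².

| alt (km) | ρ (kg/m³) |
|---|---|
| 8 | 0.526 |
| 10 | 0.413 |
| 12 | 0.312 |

At 10 km, from the table: ρ = 0.413 kg/m³.
In steady level flight, lift balances weight: W = mg = 167000 × 9.81 = 1.6383×10^6 N.
q = ½ρv² = ½ × 0.413 × 181² = 6765 Pa.
Required CL = L/(qS) = 1.6383×10^6/(6765·143) = 1.693.

CL = 1.69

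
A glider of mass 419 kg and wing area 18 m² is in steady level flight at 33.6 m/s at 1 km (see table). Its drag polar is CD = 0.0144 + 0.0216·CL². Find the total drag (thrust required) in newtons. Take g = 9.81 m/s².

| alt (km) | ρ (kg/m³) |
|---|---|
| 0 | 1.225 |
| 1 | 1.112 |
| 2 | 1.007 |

At 1 km, from the table: ρ = 1.112 kg/m³.
In steady level flight, lift balances weight: W = mg = 419 × 9.81 = 4110.4 N.
q = ½ρv² = ½ × 1.112 × 33.6² = 627.7 Pa.
CL = W/(q·S) = 4110.4 / (627.7 × 18) = 0.3638.
CD = 0.0144 + 0.0216 × 0.3638² = 0.01726.
D = q·S·CD = 627.7 × 18 × 0.01726 = 195 N

D = 195 N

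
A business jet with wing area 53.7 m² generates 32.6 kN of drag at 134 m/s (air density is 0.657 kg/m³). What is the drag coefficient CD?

From D = ½ρv²S·CD, rearranging gives CD = 2D/(ρv²S).
CD = 2 × 32600 / (0.657 × 134² × 53.7) = 0.103

CD = 0.103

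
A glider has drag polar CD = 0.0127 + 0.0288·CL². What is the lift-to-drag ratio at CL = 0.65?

L/D = 26.1

CD = 0.0127 + 0.0288 × 0.65² = 0.02487
L/D = CL/CD = 0.65 / 0.02487 = 26.1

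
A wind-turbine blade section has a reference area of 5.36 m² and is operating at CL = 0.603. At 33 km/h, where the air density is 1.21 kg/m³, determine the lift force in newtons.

L = 164 N

Convert speed: v = 33 km/h ÷ 3.6 = 9.167 m/s.
Dynamic pressure q = ½ρv² = ½ × 1.21 × 9.167² = 50.84 Pa.
L = q·S·CL = 50.84 × 5.36 × 0.603 = 164 N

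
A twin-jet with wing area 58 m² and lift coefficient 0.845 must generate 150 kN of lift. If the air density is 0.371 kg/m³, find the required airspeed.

L = ½ρv²S·CL ⇒ v = √(2L/(ρ·S·CL))
v = √(2 × 1.5×10^5 / (0.371 × 58 × 0.845)) = √16500 = 128 m/s

v = 128 m/s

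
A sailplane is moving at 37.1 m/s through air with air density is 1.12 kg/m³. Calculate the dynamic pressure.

q = 771 Pa

q = ½ρv² = ½ × 1.12 × 37.1² = 771 Pa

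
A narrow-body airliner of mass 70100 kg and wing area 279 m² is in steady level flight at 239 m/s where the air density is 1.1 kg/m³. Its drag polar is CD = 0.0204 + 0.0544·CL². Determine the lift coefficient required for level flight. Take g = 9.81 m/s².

Weight W = mg = 70100 × 9.81 = 6.8768×10^5 N; in level flight L = W.
Dynamic pressure q = 0.5 × 1.1 × 239² = 31420 Pa.
CL = 2W/(ρv²S) = 2×6.8768×10^5/(1.1×239²×279) = 0.07846.

CL = 0.0785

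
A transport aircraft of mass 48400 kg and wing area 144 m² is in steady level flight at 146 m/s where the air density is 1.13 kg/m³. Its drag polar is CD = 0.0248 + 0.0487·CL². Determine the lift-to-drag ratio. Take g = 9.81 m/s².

L/D = 9.62

In steady level flight, lift balances weight: W = mg = 48400 × 9.81 = 4.748×10^5 N.
Dynamic pressure q = 0.5 × 1.13 × 146² = 12040 Pa.
Required CL = L/(qS) = 4.748×10^5/(12040·144) = 0.2738.
CD = 0.0248 + 0.0487 × 0.2738² = 0.02845.
L/D = CL/CD = 0.2738 / 0.02845 = 9.62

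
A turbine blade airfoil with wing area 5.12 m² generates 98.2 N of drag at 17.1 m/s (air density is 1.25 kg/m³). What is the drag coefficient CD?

CD = 0.105

From D = ½ρv²S·CD, rearranging gives CD = 2D/(ρv²S).
CD = 2 × 98.2 / (1.25 × 17.1² × 5.12) = 0.105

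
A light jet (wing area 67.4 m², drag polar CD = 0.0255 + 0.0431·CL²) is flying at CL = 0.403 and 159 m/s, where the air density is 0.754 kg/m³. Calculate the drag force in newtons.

D = 20900 N

CD = 0.0255 + 0.0431 × 0.403² = 0.0325
D = ½ρv²S·CD = ½ × 0.754 × 159² × 67.4 × 0.0325 = 20900 N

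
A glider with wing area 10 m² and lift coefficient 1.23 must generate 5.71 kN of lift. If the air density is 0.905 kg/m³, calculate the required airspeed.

v = 32 m/s

L = ½ρv²S·CL ⇒ v = √(2L/(ρ·S·CL))
v = √(2 × 5710 / (0.905 × 10 × 1.23)) = √1026 = 32 m/s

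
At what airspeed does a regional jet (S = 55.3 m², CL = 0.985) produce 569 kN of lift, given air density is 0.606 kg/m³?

v = 186 m/s

L = ½ρv²S·CL ⇒ v = √(2L/(ρ·S·CL))
v = √(2 × 5.69×10^5 / (0.606 × 55.3 × 0.985)) = √34480 = 186 m/s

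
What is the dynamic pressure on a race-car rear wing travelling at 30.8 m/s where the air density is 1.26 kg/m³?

q = 598 Pa

q = ½ρv² = ½ × 1.26 × 30.8² = 598 Pa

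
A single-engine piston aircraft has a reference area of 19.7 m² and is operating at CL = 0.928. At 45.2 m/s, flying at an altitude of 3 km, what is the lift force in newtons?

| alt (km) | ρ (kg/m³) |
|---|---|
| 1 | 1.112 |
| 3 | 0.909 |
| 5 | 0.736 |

At 3 km, from the table: ρ = 0.909 kg/m³.
L = ½ρv²S·CL = ½ × 0.909 × 45.2² × 19.7 × 0.928 = 17000 N ≈ 17 kN

L = 17000 N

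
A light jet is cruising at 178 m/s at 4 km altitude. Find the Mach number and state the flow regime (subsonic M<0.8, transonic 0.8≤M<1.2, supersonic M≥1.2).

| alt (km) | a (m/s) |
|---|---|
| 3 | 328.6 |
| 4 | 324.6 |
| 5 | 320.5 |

At 4 km, from the table: a = 324.6 m/s.
M = v/a = 178 / 324.6 = 0.548
M = 0.548 → subsonic.

M = 0.548 (subsonic)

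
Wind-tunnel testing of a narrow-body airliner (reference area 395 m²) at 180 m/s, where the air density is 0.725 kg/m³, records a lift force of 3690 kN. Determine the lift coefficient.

CL = 0.795

From L = ½ρv²S·CL, rearranging gives CL = 2L/(ρv²S).
CL = 2 × 3.69×10^6 / (0.725 × 180² × 395) = 0.795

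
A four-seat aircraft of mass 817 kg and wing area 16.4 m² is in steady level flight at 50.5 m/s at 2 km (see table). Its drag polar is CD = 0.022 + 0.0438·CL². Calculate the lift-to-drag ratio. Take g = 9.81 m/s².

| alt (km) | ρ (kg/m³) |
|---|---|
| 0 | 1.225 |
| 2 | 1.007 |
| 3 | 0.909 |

L/D = 13.4

At 2 km, from the table: ρ = 1.007 kg/m³.
Weight W = mg = 817 × 9.81 = 8014.8 N; in level flight L = W.
Dynamic pressure q = 0.5 × 1.007 × 50.5² = 1284 Pa.
CL = W/(q·S) = 8014.8 / (1284 × 16.4) = 0.3806.
CD = 0.022 + 0.0438 × 0.3806² = 0.02834.
L/D = CL/CD = 0.3806 / 0.02834 = 13.4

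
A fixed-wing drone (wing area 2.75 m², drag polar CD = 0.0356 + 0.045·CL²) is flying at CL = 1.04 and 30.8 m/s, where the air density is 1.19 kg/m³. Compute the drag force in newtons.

D = 131 N

CD = 0.0356 + 0.045 × 1.04² = 0.08427
D = ½ρv²S·CD = ½ × 1.19 × 30.8² × 2.75 × 0.08427 = 131 N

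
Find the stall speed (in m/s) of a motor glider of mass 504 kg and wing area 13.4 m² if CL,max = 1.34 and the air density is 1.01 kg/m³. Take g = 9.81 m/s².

Weight W = mg = 504 × 9.81 = 4944 N.
V_stall = √(2W/(ρ·S·CL,max)) = √(2 × 4944 / (1.01 × 13.4 × 1.34))
V_stall = √545.3 = 23.4 m/s

V_stall = 23.4 m/s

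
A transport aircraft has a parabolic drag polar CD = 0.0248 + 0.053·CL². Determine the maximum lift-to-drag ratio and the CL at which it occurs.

(L/D)max = 13.8, at CL = 0.684

For CD = CD0 + K·CL², (L/D)max occurs at CL* = √(CD0/K) and equals 1/(2√(K·CD0)).
(L/D)max = 1/(2√(0.053 × 0.0248)) = 1/(2 × 0.03625) = 13.8
CL* = √(0.0248/0.053) = 0.684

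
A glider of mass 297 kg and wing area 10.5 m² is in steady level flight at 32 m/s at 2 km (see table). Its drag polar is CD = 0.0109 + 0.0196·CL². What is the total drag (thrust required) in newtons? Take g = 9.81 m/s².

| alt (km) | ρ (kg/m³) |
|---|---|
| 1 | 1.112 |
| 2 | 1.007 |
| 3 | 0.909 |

D = 89.7 N

At 2 km, from the table: ρ = 1.007 kg/m³.
Weight W = mg = 297 × 9.81 = 2913.6 N; in level flight L = W.
q = ½ρv² = ½ × 1.007 × 32² = 515.6 Pa.
CL = 2W/(ρv²S) = 2×2913.6/(1.007×32²×10.5) = 0.5382.
CD = 0.0109 + 0.0196 × 0.5382² = 0.01658.
D = q·S·CD = 515.6 × 10.5 × 0.01658 = 89.74 N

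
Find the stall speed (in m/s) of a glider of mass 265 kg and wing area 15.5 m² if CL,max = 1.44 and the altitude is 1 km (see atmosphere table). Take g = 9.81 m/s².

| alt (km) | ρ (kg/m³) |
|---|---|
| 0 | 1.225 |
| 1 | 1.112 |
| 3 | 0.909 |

V_stall = 14.5 m/s

At 1 km, from the table: ρ = 1.112 kg/m³.
Weight W = mg = 265 × 9.81 = 2600 N.
V_stall = √(2W/(ρ·S·CL,max)) = √(2 × 2600 / (1.112 × 15.5 × 1.44))
V_stall = √209.5 = 14.5 m/s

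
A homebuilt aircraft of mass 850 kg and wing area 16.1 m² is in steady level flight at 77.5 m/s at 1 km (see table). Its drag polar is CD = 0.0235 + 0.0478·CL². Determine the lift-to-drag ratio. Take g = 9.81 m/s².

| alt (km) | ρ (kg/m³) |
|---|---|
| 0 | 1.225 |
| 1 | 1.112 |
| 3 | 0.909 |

L/D = 6.29

At 1 km, from the table: ρ = 1.112 kg/m³.
Level flight ⇒ L = W = m·g = 850 × 9.81 = 8338.5 N.
Dynamic pressure q = 0.5 × 1.112 × 77.5² = 3339 Pa.
CL = W/(q·S) = 8338.5 / (3339 × 16.1) = 0.1551.
CD = 0.0235 + 0.0478 × 0.1551² = 0.02465.
L/D = CL/CD = 0.1551 / 0.02465 = 6.29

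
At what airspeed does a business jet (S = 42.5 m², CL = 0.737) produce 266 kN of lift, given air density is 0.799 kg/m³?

L = ½ρv²S·CL ⇒ v = √(2L/(ρ·S·CL))
v = √(2 × 2.66×10^5 / (0.799 × 42.5 × 0.737)) = √21260 = 146 m/s

v = 146 m/s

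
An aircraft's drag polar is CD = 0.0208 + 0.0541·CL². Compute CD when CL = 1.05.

CD = 0.0208 + 0.0541 × 1.05² = 0.0208 + 0.05965 = 0.0804

CD = 0.0804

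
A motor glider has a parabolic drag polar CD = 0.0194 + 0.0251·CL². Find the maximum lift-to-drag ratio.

(L/D)max = 22.7

For CD = CD0 + K·CL², (L/D)max occurs at CL* = √(CD0/K) and equals 1/(2√(K·CD0)).
(L/D)max = 1/(2√(0.0251 × 0.0194)) = 1/(2 × 0.02207) = 22.7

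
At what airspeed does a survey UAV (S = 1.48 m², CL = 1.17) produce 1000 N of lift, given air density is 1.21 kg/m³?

L = ½ρv²S·CL ⇒ v = √(2L/(ρ·S·CL))
v = √(2 × 1000 / (1.21 × 1.48 × 1.17)) = √954.5 = 30.9 m/s

v = 30.9 m/s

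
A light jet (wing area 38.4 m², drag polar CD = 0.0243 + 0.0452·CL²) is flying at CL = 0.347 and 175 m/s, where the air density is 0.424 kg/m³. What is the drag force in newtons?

CD = 0.0243 + 0.0452 × 0.347² = 0.02974
D = ½ρv²S·CD = ½ × 0.424 × 175² × 38.4 × 0.02974 = 7420 N

D = 7420 N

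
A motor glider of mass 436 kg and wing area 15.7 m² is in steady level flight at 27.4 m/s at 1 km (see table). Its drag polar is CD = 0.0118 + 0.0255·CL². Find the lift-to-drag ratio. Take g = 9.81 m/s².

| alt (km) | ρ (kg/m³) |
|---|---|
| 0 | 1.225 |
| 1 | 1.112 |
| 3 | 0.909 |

L/D = 28.8

At 1 km, from the table: ρ = 1.112 kg/m³.
Level flight ⇒ L = W = m·g = 436 × 9.81 = 4277.2 N.
Dynamic pressure q = 0.5 × 1.112 × 27.4² = 417.4 Pa.
Required CL = L/(qS) = 4277.2/(417.4·15.7) = 0.6526.
CD = 0.0118 + 0.0255 × 0.6526² = 0.02266.
L/D = CL/CD = 0.6526 / 0.02266 = 28.8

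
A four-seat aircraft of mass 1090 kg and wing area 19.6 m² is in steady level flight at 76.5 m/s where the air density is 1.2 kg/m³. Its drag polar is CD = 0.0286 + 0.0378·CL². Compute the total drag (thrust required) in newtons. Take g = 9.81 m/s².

Weight W = mg = 1090 × 9.81 = 10693 N; in level flight L = W.
q = ½ρv² = ½ × 1.2 × 76.5² = 3511 Pa.
CL = W/(q·S) = 10693 / (3511 × 19.6) = 0.1554.
CD = 0.0286 + 0.0378 × 0.1554² = 0.02951.
D = q·S·CD = 3511 × 19.6 × 0.02951 = 2031 N

D = 2030 N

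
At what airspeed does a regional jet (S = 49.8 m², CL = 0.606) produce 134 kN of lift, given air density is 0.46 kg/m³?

v = 139 m/s

L = ½ρv²S·CL ⇒ v = √(2L/(ρ·S·CL))
v = √(2 × 1.34×10^5 / (0.46 × 49.8 × 0.606)) = √19310 = 139 m/s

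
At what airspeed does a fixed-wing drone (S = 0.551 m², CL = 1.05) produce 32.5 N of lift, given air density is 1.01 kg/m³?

L = ½ρv²S·CL ⇒ v = √(2L/(ρ·S·CL))
v = √(2 × 32.5 / (1.01 × 0.551 × 1.05)) = √111.2 = 10.5 m/s

v = 10.5 m/s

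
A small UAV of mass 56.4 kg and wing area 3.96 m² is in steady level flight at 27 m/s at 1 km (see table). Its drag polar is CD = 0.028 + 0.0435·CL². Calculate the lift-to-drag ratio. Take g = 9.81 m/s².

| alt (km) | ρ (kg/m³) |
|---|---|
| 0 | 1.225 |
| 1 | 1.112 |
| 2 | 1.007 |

L/D = 10.4

At 1 km, from the table: ρ = 1.112 kg/m³.
In steady level flight, lift balances weight: W = mg = 56.4 × 9.81 = 553.28 N.
q = ½ρv² = ½ × 1.112 × 27² = 405.3 Pa.
CL = W/(q·S) = 553.28 / (405.3 × 3.96) = 0.3447.
CD = 0.028 + 0.0435 × 0.3447² = 0.03317.
L/D = CL/CD = 0.3447 / 0.03317 = 10.4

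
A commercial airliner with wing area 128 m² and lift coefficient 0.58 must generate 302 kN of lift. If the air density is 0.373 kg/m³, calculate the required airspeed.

L = ½ρv²S·CL ⇒ v = √(2L/(ρ·S·CL))
v = √(2 × 3.02×10^5 / (0.373 × 128 × 0.58)) = √21810 = 148 m/s

v = 148 m/s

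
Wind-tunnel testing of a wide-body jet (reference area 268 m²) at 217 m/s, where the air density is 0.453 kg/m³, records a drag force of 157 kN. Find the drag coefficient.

CD = 0.0549

From D = ½ρv²S·CD, rearranging gives CD = 2D/(ρv²S).
CD = 2 × 1.57×10^5 / (0.453 × 217² × 268) = 0.0549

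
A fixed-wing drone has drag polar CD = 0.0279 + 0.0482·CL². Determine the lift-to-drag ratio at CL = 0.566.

L/D = 13.1

CD = 0.0279 + 0.0482 × 0.566² = 0.04334
L/D = CL/CD = 0.566 / 0.04334 = 13.1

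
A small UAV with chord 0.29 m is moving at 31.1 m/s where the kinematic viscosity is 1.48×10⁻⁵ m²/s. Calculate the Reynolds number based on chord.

Re = v·c/ν = 31.1 × 0.29 / (1.48×10⁻⁵) = 6.09×10^5

Re = 6.09×10^5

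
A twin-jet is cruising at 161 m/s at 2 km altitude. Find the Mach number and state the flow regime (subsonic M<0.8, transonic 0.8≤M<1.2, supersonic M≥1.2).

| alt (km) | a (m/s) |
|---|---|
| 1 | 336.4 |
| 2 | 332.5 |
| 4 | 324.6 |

M = 0.484 (subsonic)

At 2 km, from the table: a = 332.5 m/s.
M = v/a = 161 / 332.5 = 0.484
M = 0.484 → subsonic.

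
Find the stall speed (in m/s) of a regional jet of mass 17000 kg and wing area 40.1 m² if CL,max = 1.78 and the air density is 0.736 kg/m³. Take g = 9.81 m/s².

Weight W = mg = 17000 × 9.81 = 1.668×10^5 N.
From L = ½ρV²S·CL,max = W: V_stall = √(2W/(ρSCL,max)) = √(2·1.668×10^5/(0.736·40.1·1.78))
V_stall = √6349 = 79.7 m/s

V_stall = 79.7 m/s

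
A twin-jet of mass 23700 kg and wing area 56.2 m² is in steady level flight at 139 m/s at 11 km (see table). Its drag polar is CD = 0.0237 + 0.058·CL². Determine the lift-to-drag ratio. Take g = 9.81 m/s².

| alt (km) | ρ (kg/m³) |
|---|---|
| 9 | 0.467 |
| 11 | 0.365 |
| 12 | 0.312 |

L/D = 11.3

At 11 km, from the table: ρ = 0.365 kg/m³.
Level flight ⇒ L = W = m·g = 23700 × 9.81 = 2.325×10^5 N.
q = ½ρv² = ½ × 0.365 × 139² = 3526 Pa.
Required CL = L/(qS) = 2.325×10^5/(3526·56.2) = 1.173.
CD = 0.0237 + 0.058 × 1.173² = 0.1035.
L/D = CL/CD = 1.173 / 0.1035 = 11.3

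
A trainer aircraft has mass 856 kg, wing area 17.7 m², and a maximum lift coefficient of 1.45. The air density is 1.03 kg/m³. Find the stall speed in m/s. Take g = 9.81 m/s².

Weight W = mg = 856 × 9.81 = 8397 N.
From L = ½ρV²S·CL,max = W: V_stall = √(2W/(ρSCL,max)) = √(2·8397/(1.03·17.7·1.45))
V_stall = √635.3 = 25.2 m/s

V_stall = 25.2 m/s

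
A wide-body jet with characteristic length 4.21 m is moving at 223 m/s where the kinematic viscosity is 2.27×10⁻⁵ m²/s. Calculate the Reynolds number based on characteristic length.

Re = 4.14×10^7

Re = v·c/ν = 223 × 4.21 / (2.27×10⁻⁵) = 4.14×10^7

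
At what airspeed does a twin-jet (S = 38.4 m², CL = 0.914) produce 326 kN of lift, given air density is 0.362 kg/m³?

L = ½ρv²S·CL ⇒ v = √(2L/(ρ·S·CL))
v = √(2 × 3.26×10^5 / (0.362 × 38.4 × 0.914)) = √51320 = 227 m/s

v = 227 m/s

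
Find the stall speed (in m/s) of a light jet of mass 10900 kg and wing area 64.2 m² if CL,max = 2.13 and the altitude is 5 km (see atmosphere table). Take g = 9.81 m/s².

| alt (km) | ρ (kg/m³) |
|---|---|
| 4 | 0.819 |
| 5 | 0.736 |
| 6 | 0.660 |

V_stall = 46.1 m/s

At 5 km, from the table: ρ = 0.736 kg/m³.
Stall occurs when L = W at CL,max. W = mg = 10900 × 9.81 = 1.069×10^5 N.
From L = ½ρV²S·CL,max = W: V_stall = √(2W/(ρSCL,max)) = √(2·1.069×10^5/(0.736·64.2·2.13))
V_stall = √2125 = 46.1 m/s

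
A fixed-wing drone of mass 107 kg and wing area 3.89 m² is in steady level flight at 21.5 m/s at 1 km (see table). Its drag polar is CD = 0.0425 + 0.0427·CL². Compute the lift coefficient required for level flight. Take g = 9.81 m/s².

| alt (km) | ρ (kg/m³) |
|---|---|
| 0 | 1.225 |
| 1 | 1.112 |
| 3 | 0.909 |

CL = 1.05

At 1 km, from the table: ρ = 1.112 kg/m³.
Weight W = mg = 107 × 9.81 = 1049.7 N; in level flight L = W.
q = ½ρv² = ½ × 1.112 × 21.5² = 257 Pa.
Required CL = L/(qS) = 1049.7/(257·3.89) = 1.05.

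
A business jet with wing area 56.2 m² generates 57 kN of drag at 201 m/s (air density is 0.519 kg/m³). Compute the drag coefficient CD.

From D = ½ρv²S·CD, rearranging gives CD = 2D/(ρv²S).
CD = 2 × 57000 / (0.519 × 201² × 56.2) = 0.0967

CD = 0.0967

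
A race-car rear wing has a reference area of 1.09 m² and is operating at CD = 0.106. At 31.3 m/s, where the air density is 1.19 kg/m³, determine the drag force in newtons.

D = ½ρv²S·CD = ½ × 1.19 × 31.3² × 1.09 × 0.106 = 67.4 N

D = 67.4 N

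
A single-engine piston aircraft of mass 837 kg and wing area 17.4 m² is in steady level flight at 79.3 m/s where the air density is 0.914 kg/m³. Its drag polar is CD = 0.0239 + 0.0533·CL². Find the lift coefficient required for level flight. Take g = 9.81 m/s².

In steady level flight, lift balances weight: W = mg = 837 × 9.81 = 8211 N.
q = ½ρv² = ½ × 0.914 × 79.3² = 2874 Pa.
Required CL = L/(qS) = 8211/(2874·17.4) = 0.1642.

CL = 0.164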